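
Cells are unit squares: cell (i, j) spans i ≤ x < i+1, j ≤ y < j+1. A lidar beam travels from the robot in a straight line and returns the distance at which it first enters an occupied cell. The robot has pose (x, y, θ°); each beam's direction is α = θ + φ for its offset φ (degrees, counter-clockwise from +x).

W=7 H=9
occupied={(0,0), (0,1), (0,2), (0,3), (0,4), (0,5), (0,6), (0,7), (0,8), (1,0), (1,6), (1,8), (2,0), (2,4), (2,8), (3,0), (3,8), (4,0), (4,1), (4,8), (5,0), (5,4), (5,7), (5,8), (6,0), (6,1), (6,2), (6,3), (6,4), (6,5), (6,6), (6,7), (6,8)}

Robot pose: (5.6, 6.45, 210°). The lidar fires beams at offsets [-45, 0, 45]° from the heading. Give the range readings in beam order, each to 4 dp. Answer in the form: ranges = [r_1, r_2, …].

beam 1: φ=-45°, α=165°
  d=(-0.9659,0.2588)  start (5,6)  tX=0.6212 tY=2.1250  stride 1/|dx|=1.0353 1/|dy|=3.8637
    cross x-line → (4,6), t=0.6212
    cross x-line → (3,6), t=1.6564
    cross y-line → (3,7), t=2.1250
    cross x-line → (2,7), t=2.6917
    cross x-line → (1,7), t=3.7270
    cross x-line → (0,7), t=4.7623 (wall)
  → r_1 = 4.7623
beam 2: φ=0°, α=210°
  d=(-0.8660,-0.5000)  start (5,6)  tX=0.6928 tY=0.9000  stride 1/|dx|=1.1547 1/|dy|=2.0000
    cross x-line → (4,6), t=0.6928
    cross y-line → (4,5), t=0.9000
    cross x-line → (3,5), t=1.8475
    cross y-line → (3,4), t=2.9000
    cross x-line → (2,4), t=3.0022 (wall)
  → r_2 = 3.0022
beam 3: φ=45°, α=255°
  d=(-0.2588,-0.9659)  start (5,6)  tX=2.3182 tY=0.4659  stride 1/|dx|=3.8637 1/|dy|=1.0353
    cross y-line → (5,5), t=0.4659
    cross y-line → (5,4), t=1.5012 (wall)
  → r_3 = 1.5012

ranges = [4.7623, 3.0022, 1.5012]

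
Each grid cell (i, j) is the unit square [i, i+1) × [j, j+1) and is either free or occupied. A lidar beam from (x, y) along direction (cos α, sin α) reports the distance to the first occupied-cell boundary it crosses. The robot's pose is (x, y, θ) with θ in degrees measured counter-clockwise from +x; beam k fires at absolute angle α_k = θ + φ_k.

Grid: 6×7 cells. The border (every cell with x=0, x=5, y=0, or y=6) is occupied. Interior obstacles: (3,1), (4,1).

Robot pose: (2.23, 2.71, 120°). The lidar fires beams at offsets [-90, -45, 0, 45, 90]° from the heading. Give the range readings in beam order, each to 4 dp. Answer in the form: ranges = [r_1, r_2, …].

ranges = [3.1985, 3.4061, 2.4600, 1.2734, 1.4203]

beam 1: φ=-90°, α=30°
  d=(0.8660,0.5000)  start (2,2)  tX=0.8891 tY=0.5800  stride 1/|dx|=1.1547 1/|dy|=2.0000
    cross y-line → (2,3), t=0.5800
    cross x-line → (3,3), t=0.8891
    cross x-line → (4,3), t=2.0438
    cross y-line → (4,4), t=2.5800
    cross x-line → (5,4), t=3.1985 (wall)
  → r_1 = 3.1985
beam 2: φ=-45°, α=75°
  d=(0.2588,0.9659)  start (2,2)  tX=2.9751 tY=0.3002  stride 1/|dx|=3.8637 1/|dy|=1.0353
    cross y-line → (2,3), t=0.3002
    cross y-line → (2,4), t=1.3355
    cross y-line → (2,5), t=2.3708
    cross x-line → (3,5), t=2.9751
    cross y-line → (3,6), t=3.4061 (wall)
  → r_2 = 3.4061
beam 3: φ=0°, α=120°
  d=(-0.5000,0.8660)  start (2,2)  tX=0.4600 tY=0.3349  stride 1/|dx|=2.0000 1/|dy|=1.1547
    cross y-line → (2,3), t=0.3349
    cross x-line → (1,3), t=0.4600
    cross y-line → (1,4), t=1.4896
    cross x-line → (0,4), t=2.4600 (wall)
  → r_3 = 2.4600
beam 4: φ=45°, α=165°
  d=(-0.9659,0.2588)  start (2,2)  tX=0.2381 tY=1.1205  stride 1/|dx|=1.0353 1/|dy|=3.8637
    cross x-line → (1,2), t=0.2381
    cross y-line → (1,3), t=1.1205
    cross x-line → (0,3), t=1.2734 (wall)
  → r_4 = 1.2734
beam 5: φ=90°, α=210°
  d=(-0.8660,-0.5000)  start (2,2)  tX=0.2656 tY=1.4200  stride 1/|dx|=1.1547 1/|dy|=2.0000
    cross x-line → (1,2), t=0.2656
    cross y-line → (1,1), t=1.4200
    cross x-line → (0,1), t=1.4203 (wall)
  → r_5 = 1.4203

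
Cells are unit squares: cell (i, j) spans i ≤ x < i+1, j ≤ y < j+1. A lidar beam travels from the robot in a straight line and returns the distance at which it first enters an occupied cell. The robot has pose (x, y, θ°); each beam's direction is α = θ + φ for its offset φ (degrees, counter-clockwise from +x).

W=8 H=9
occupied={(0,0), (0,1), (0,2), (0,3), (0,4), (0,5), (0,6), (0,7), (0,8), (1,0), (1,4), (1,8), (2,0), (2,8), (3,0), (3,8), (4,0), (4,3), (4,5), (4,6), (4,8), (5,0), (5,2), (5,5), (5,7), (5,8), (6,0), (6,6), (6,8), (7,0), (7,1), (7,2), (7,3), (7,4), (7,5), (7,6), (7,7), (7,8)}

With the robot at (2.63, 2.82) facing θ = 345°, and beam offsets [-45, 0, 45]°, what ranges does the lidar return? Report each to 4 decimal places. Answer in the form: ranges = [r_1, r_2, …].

beam 1: φ=-45°, α=300°
  direction (0.5000, -0.8660); cell (2,2); t to first gridline: x 0.7400, y 0.9469 (then +2.0000 / +1.1547)
    (3,2) via x @ 0.7400
    (3,1) via y @ 0.9469
    (3,0) via y @ 2.1016  # hit
  → r_1 = 2.1016
beam 2: φ=0°, α=345°
  direction (0.9659, -0.2588); cell (2,2); t to first gridline: x 0.3831, y 3.1682 (then +1.0353 / +3.8637)
    (3,2) via x @ 0.3831
    (4,2) via x @ 1.4183
    (5,2) via x @ 2.4536  # hit
  → r_2 = 2.4536
beam 3: φ=45°, α=30°
  direction (0.8660, 0.5000); cell (2,2); t to first gridline: x 0.4272, y 0.3600 (then +1.1547 / +2.0000)
    (2,3) via y @ 0.3600
    (3,3) via x @ 0.4272
    (4,3) via x @ 1.5819  # hit
  → r_3 = 1.5819

ranges = [2.1016, 2.4536, 1.5819]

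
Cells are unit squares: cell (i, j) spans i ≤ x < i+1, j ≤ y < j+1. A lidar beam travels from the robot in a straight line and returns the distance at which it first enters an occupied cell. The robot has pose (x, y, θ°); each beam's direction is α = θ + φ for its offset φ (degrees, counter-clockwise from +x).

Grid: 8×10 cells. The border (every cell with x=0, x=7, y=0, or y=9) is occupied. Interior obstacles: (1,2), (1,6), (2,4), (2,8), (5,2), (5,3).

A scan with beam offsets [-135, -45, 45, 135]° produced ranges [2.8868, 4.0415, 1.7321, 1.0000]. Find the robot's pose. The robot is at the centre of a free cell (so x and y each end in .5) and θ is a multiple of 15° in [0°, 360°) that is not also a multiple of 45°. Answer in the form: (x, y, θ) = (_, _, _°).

The pose lattice has 42·16 = 672 candidates. Test each by forward raycasting.
  (3.5, 5.5, 30°): beam 1 = 4.6587 ≠ 2.8868 ✗
  (1.5, 8.5, 165°): beam 1 = 0.5774 ≠ 2.8868 ✗
  (1.5, 4.5, 210°): beam 1 = 1.5529 ≠ 2.8868 ✗
  (3.5, 8.5, 345°): beam 1 = 0.5774 ≠ 2.8868 ✗
  (4.5, 3.5, 195°): beam 1 = 5.0000 ≠ 2.8868 ✗
  …
  (3.5, 7.5, 15°): r_1=2.8868, r_2=4.0415, r_3=1.7321, r_4=1.0000 — all match ✓
No second candidate reproduces the full scan.

(x, y, θ) = (3.5, 7.5, 15°)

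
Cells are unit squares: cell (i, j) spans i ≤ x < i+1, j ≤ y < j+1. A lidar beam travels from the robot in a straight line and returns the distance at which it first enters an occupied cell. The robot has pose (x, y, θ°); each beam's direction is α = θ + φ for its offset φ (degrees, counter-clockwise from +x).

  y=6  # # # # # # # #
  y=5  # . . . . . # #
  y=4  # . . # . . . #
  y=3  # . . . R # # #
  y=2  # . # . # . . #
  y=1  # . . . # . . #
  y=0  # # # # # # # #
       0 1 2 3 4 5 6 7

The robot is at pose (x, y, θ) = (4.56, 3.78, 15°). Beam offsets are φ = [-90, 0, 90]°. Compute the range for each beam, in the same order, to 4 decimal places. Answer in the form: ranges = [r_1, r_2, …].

beam 1: φ=-90°, α=285°
  cosα=0.2588 sinα=-0.9659 | (4,3) | tMaxX 1.7000 tMaxY 0.8075 | tΔX 3.8637 tΔY 1.0353
    t=0.8075 [y] (4,2) — stop
  → r_1 = 0.8075
beam 2: φ=0°, α=15°
  cosα=0.9659 sinα=0.2588 | (4,3) | tMaxX 0.4555 tMaxY 0.8500 | tΔX 1.0353 tΔY 3.8637
    t=0.4555 [x] (5,3) — stop
  → r_2 = 0.4555
beam 3: φ=90°, α=105°
  cosα=-0.2588 sinα=0.9659 | (4,3) | tMaxX 2.1637 tMaxY 0.2278 | tΔX 3.8637 tΔY 1.0353
    t=0.2278 [y] (4,4)
    t=1.2630 [y] (4,5)
    t=2.1637 [x] (3,5)
    t=2.2983 [y] (3,6) — stop
  → r_3 = 2.2983

ranges = [0.8075, 0.4555, 2.2983]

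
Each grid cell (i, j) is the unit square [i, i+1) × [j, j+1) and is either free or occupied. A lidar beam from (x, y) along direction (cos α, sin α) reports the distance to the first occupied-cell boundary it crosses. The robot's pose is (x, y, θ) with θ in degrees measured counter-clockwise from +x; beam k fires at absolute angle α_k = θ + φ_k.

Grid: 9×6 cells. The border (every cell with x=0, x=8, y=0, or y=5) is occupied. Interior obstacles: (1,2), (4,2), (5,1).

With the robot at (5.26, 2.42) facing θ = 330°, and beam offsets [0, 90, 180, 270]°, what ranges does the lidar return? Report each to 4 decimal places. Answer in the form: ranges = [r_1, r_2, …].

beam 1: φ=0°, α=330°
  direction (0.8660, -0.5000); cell (5,2); t to first gridline: x 0.8545, y 0.8400 (then +1.1547 / +2.0000)
    (5,1) via y @ 0.8400  # hit
  → r_1 = 0.8400
beam 2: φ=90°, α=60°
  direction (0.5000, 0.8660); cell (5,2); t to first gridline: x 1.4800, y 0.6697 (then +2.0000 / +1.1547)
    (5,3) via y @ 0.6697
    (6,3) via x @ 1.4800
    (6,4) via y @ 1.8244
    (6,5) via y @ 2.9791  # hit
  → r_2 = 2.9791
beam 3: φ=180°, α=150°
  direction (-0.8660, 0.5000); cell (5,2); t to first gridline: x 0.3002, y 1.1600 (then +1.1547 / +2.0000)
    (4,2) via x @ 0.3002  # hit
  → r_3 = 0.3002
beam 4: φ=270°, α=240°
  direction (-0.5000, -0.8660); cell (5,2); t to first gridline: x 0.5200, y 0.4850 (then +2.0000 / +1.1547)
    (5,1) via y @ 0.4850  # hit
  → r_4 = 0.4850

ranges = [0.8400, 2.9791, 0.3002, 0.4850]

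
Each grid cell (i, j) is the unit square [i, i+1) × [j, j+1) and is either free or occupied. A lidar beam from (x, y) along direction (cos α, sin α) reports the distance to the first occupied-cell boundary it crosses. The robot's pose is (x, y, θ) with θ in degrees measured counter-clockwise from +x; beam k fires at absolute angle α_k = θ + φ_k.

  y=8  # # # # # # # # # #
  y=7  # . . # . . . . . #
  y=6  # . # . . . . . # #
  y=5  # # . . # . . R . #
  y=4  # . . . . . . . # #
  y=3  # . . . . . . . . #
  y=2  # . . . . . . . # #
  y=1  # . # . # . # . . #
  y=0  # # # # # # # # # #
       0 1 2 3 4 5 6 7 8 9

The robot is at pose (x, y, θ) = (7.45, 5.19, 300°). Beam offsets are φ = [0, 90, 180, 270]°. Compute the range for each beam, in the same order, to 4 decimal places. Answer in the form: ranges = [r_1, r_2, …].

beam 1: φ=0°, α=300°
  d=(0.5000,-0.8660)  start (7,5)  tX=1.1000 tY=0.2194  stride 1/|dx|=2.0000 1/|dy|=1.1547
    cross y-line → (7,4), t=0.2194
    cross x-line → (8,4), t=1.1000 (wall)
  → r_1 = 1.1000
beam 2: φ=90°, α=30°
  d=(0.8660,0.5000)  start (7,5)  tX=0.6351 tY=1.6200  stride 1/|dx|=1.1547 1/|dy|=2.0000
    cross x-line → (8,5), t=0.6351
    cross y-line → (8,6), t=1.6200 (wall)
  → r_2 = 1.6200
beam 3: φ=180°, α=120°
  d=(-0.5000,0.8660)  start (7,5)  tX=0.9000 tY=0.9353  stride 1/|dx|=2.0000 1/|dy|=1.1547
    cross x-line → (6,5), t=0.9000
    cross y-line → (6,6), t=0.9353
    cross y-line → (6,7), t=2.0900
    cross x-line → (5,7), t=2.9000
    cross y-line → (5,8), t=3.2447 (wall)
  → r_3 = 3.2447
beam 4: φ=270°, α=210°
  d=(-0.8660,-0.5000)  start (7,5)  tX=0.5196 tY=0.3800  stride 1/|dx|=1.1547 1/|dy|=2.0000
    cross y-line → (7,4), t=0.3800
    cross x-line → (6,4), t=0.5196
    cross x-line → (5,4), t=1.6743
    cross y-line → (5,3), t=2.3800
    cross x-line → (4,3), t=2.8290
    cross x-line → (3,3), t=3.9837
    cross y-line → (3,2), t=4.3800
    cross x-line → (2,2), t=5.1384
    cross x-line → (1,2), t=6.2931
    cross y-line → (1,1), t=6.3800
    cross x-line → (0,1), t=7.4478 (wall)
  → r_4 = 7.4478

ranges = [1.1000, 1.6200, 3.2447, 7.4478]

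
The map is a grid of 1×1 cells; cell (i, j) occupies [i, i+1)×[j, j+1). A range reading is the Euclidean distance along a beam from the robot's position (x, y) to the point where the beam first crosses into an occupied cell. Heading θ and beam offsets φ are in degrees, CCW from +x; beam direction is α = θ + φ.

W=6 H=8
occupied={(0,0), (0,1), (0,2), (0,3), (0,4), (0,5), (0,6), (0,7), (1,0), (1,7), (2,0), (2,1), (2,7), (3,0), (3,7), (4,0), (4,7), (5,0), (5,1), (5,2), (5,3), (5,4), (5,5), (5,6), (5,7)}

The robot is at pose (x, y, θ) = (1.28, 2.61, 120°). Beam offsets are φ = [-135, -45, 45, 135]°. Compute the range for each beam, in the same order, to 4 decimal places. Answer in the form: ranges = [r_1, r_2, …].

ranges = [3.8512, 4.5449, 0.2899, 1.0818]

beam 1: φ=-135°, α=345°
  direction (0.9659, -0.2588); cell (1,2); t to first gridline: x 0.7454, y 2.3569 (then +1.0353 / +3.8637)
    (2,2) via x @ 0.7454
    (3,2) via x @ 1.7807
    (3,1) via y @ 2.3569
    (4,1) via x @ 2.8160
    (5,1) via x @ 3.8512  # hit
  → r_1 = 3.8512
beam 2: φ=-45°, α=75°
  direction (0.2588, 0.9659); cell (1,2); t to first gridline: x 2.7819, y 0.4038 (then +3.8637 / +1.0353)
    (1,3) via y @ 0.4038
    (1,4) via y @ 1.4390
    (1,5) via y @ 2.4743
    (2,5) via x @ 2.7819
    (2,6) via y @ 3.5096
    (2,7) via y @ 4.5449  # hit
  → r_2 = 4.5449
beam 3: φ=45°, α=165°
  direction (-0.9659, 0.2588); cell (1,2); t to first gridline: x 0.2899, y 1.5068 (then +1.0353 / +3.8637)
    (0,2) via x @ 0.2899  # hit
  → r_3 = 0.2899
beam 4: φ=135°, α=255°
  direction (-0.2588, -0.9659); cell (1,2); t to first gridline: x 1.0818, y 0.6315 (then +3.8637 / +1.0353)
    (1,1) via y @ 0.6315
    (0,1) via x @ 1.0818  # hit
  → r_4 = 1.0818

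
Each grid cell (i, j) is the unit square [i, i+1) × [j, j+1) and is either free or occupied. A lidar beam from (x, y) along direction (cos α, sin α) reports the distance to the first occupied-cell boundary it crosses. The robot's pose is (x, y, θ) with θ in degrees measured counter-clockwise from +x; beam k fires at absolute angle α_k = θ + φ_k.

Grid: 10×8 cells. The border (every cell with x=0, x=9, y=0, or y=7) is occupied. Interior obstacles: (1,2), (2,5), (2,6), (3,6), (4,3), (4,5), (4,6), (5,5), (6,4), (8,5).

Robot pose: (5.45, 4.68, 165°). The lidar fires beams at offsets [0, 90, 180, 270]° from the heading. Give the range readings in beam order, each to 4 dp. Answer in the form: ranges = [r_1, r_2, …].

beam 1: φ=0°, α=165°
  dir = (cos 165°, sin 165°) = (-0.9659, 0.2588); from cell (5,4)
  next x-line at t=0.4659, next y-line at t=1.2364; Δt_x=1.0353, Δt_y=3.8637
    x: enter (4,4) at t=0.4659
    y: enter (4,5) at t=1.2364 ← occupied
  → r_1 = 1.2364
beam 2: φ=90°, α=255°
  dir = (cos 255°, sin 255°) = (-0.2588, -0.9659); from cell (5,4)
  next x-line at t=1.7387, next y-line at t=0.7040; Δt_x=3.8637, Δt_y=1.0353
    y: enter (5,3) at t=0.7040
    x: enter (4,3) at t=1.7387 ← occupied
  → r_2 = 1.7387
beam 3: φ=180°, α=345°
  dir = (cos 345°, sin 345°) = (0.9659, -0.2588); from cell (5,4)
  next x-line at t=0.5694, next y-line at t=2.6273; Δt_x=1.0353, Δt_y=3.8637
    x: enter (6,4) at t=0.5694 ← occupied
  → r_3 = 0.5694
beam 4: φ=270°, α=75°
  dir = (cos 75°, sin 75°) = (0.2588, 0.9659); from cell (5,4)
  next x-line at t=2.1250, next y-line at t=0.3313; Δt_x=3.8637, Δt_y=1.0353
    y: enter (5,5) at t=0.3313 ← occupied
  → r_4 = 0.3313

ranges = [1.2364, 1.7387, 0.5694, 0.3313]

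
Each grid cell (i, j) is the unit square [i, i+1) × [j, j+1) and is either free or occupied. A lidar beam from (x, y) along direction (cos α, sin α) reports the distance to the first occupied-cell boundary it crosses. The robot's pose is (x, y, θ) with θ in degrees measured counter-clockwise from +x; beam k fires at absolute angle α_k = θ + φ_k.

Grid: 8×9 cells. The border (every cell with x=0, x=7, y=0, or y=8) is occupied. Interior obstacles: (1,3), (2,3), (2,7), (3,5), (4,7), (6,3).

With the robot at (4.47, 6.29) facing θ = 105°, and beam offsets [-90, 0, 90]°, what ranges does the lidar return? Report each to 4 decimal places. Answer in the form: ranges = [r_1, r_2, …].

ranges = [2.6192, 0.7350, 1.1205]

beam 1: φ=-90°, α=15°
  dir = (cos 15°, sin 15°) = (0.9659, 0.2588); from cell (4,6)
  next x-line at t=0.5487, next y-line at t=2.7432; Δt_x=1.0353, Δt_y=3.8637
    x: enter (5,6) at t=0.5487
    x: enter (6,6) at t=1.5840
    x: enter (7,6) at t=2.6192 ← occupied
  → r_1 = 2.6192
beam 2: φ=0°, α=105°
  dir = (cos 105°, sin 105°) = (-0.2588, 0.9659); from cell (4,6)
  next x-line at t=1.8159, next y-line at t=0.7350; Δt_x=3.8637, Δt_y=1.0353
    y: enter (4,7) at t=0.7350 ← occupied
  → r_2 = 0.7350
beam 3: φ=90°, α=195°
  dir = (cos 195°, sin 195°) = (-0.9659, -0.2588); from cell (4,6)
  next x-line at t=0.4866, next y-line at t=1.1205; Δt_x=1.0353, Δt_y=3.8637
    x: enter (3,6) at t=0.4866
    y: enter (3,5) at t=1.1205 ← occupied
  → r_3 = 1.1205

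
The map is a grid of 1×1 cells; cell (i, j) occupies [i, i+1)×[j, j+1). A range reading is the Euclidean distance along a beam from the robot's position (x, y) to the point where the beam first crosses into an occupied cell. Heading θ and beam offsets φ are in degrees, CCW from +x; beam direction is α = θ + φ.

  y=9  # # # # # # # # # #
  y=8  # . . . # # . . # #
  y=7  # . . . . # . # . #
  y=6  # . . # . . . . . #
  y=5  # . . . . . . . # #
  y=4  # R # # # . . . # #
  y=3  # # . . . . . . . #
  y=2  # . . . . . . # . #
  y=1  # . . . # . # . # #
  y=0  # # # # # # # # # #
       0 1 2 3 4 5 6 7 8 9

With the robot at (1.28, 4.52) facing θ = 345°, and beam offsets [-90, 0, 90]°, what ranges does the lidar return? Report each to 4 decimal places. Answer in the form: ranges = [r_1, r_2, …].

beam 1: φ=-90°, α=255°
  dir = (cos 255°, sin 255°) = (-0.2588, -0.9659); from cell (1,4)
  next x-line at t=1.0818, next y-line at t=0.5383; Δt_x=3.8637, Δt_y=1.0353
    y: enter (1,3) at t=0.5383 ← occupied
  → r_1 = 0.5383
beam 2: φ=0°, α=345°
  dir = (cos 345°, sin 345°) = (0.9659, -0.2588); from cell (1,4)
  next x-line at t=0.7454, next y-line at t=2.0091; Δt_x=1.0353, Δt_y=3.8637
    x: enter (2,4) at t=0.7454 ← occupied
  → r_2 = 0.7454
beam 3: φ=90°, α=75°
  dir = (cos 75°, sin 75°) = (0.2588, 0.9659); from cell (1,4)
  next x-line at t=2.7819, next y-line at t=0.4969; Δt_x=3.8637, Δt_y=1.0353
    y: enter (1,5) at t=0.4969
    y: enter (1,6) at t=1.5322
    y: enter (1,7) at t=2.5675
    x: enter (2,7) at t=2.7819
    y: enter (2,8) at t=3.6028
    y: enter (2,9) at t=4.6380 ← occupied
  → r_3 = 4.6380

ranges = [0.5383, 0.7454, 4.6380]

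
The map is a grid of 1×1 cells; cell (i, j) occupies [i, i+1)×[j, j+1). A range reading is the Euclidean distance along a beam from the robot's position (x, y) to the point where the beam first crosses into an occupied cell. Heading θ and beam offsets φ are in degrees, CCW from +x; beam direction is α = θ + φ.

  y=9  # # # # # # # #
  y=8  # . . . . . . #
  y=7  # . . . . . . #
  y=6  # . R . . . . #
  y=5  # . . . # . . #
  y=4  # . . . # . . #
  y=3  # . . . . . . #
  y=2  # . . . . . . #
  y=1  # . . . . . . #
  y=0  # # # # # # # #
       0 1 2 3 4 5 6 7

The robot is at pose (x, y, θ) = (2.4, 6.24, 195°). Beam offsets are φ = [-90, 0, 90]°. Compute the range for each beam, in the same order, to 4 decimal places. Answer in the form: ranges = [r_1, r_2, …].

beam 1: φ=-90°, α=105°
  direction (-0.2588, 0.9659); cell (2,6); t to first gridline: x 1.5455, y 0.7868 (then +3.8637 / +1.0353)
    (2,7) via y @ 0.7868
    (1,7) via x @ 1.5455
    (1,8) via y @ 1.8221
    (1,9) via y @ 2.8574  # hit
  → r_1 = 2.8574
beam 2: φ=0°, α=195°
  direction (-0.9659, -0.2588); cell (2,6); t to first gridline: x 0.4141, y 0.9273 (then +1.0353 / +3.8637)
    (1,6) via x @ 0.4141
    (1,5) via y @ 0.9273
    (0,5) via x @ 1.4494  # hit
  → r_2 = 1.4494
beam 3: φ=90°, α=285°
  direction (0.2588, -0.9659); cell (2,6); t to first gridline: x 2.3182, y 0.2485 (then +3.8637 / +1.0353)
    (2,5) via y @ 0.2485
    (2,4) via y @ 1.2837
    (3,4) via x @ 2.3182
    (3,3) via y @ 2.3190
    (3,2) via y @ 3.3543
    (3,1) via y @ 4.3896
    (3,0) via y @ 5.4248  # hit
  → r_3 = 5.4248

ranges = [2.8574, 1.4494, 5.4248]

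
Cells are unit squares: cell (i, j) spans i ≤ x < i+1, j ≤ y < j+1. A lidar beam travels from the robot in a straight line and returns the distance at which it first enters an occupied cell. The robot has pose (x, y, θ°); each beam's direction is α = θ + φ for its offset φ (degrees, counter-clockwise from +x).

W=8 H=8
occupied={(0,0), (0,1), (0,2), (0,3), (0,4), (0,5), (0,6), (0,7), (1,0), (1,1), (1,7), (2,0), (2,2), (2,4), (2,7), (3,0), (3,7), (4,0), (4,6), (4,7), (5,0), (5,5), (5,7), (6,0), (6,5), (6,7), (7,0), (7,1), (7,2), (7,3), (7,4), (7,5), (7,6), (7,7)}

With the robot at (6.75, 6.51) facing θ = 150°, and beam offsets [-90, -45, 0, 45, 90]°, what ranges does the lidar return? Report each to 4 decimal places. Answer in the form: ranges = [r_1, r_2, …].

ranges = [0.5000, 0.5073, 0.9800, 1.8117, 0.5889]

beam 1: φ=-90°, α=60°
  direction (0.5000, 0.8660); cell (6,6); t to first gridline: x 0.5000, y 0.5658 (then +2.0000 / +1.1547)
    (7,6) via x @ 0.5000  # hit
  → r_1 = 0.5000
beam 2: φ=-45°, α=105°
  direction (-0.2588, 0.9659); cell (6,6); t to first gridline: x 2.8978, y 0.5073 (then +3.8637 / +1.0353)
    (6,7) via y @ 0.5073  # hit
  → r_2 = 0.5073
beam 3: φ=0°, α=150°
  direction (-0.8660, 0.5000); cell (6,6); t to first gridline: x 0.8660, y 0.9800 (then +1.1547 / +2.0000)
    (5,6) via x @ 0.8660
    (5,7) via y @ 0.9800  # hit
  → r_3 = 0.9800
beam 4: φ=45°, α=195°
  direction (-0.9659, -0.2588); cell (6,6); t to first gridline: x 0.7765, y 1.9705 (then +1.0353 / +3.8637)
    (5,6) via x @ 0.7765
    (4,6) via x @ 1.8117  # hit
  → r_4 = 1.8117
beam 5: φ=90°, α=240°
  direction (-0.5000, -0.8660); cell (6,6); t to first gridline: x 1.5000, y 0.5889 (then +2.0000 / +1.1547)
    (6,5) via y @ 0.5889  # hit
  → r_5 = 0.5889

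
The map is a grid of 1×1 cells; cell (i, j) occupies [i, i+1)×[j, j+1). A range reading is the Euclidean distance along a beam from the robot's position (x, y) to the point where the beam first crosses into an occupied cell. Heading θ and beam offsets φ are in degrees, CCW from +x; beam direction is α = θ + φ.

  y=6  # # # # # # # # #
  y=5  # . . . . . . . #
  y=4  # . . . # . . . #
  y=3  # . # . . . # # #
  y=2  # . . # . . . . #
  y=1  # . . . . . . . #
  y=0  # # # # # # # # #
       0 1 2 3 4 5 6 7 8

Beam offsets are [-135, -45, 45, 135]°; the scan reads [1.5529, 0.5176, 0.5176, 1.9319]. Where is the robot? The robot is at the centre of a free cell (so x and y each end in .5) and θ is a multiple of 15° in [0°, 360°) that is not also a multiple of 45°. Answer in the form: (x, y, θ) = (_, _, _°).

The pose lattice has 30·16 = 480 candidates. Test each by forward raycasting.
  (3.5, 1.5, 345°): beam 1 = 1.0000 ≠ 1.5529 ✗
  (4.5, 2.5, 195°): beam 1 = 4.0415 ≠ 1.5529 ✗
  (6.5, 1.5, 105°): beam 1 = 1.0000 ≠ 1.5529 ✗
  …
  (7.5, 5.5, 30°): r_1=1.5529, r_2=0.5176, r_3=0.5176, r_4=1.9319 — all match ✓
Unique over the lattice → pose = (7.5, 5.5, 30°).

(x, y, θ) = (7.5, 5.5, 30°)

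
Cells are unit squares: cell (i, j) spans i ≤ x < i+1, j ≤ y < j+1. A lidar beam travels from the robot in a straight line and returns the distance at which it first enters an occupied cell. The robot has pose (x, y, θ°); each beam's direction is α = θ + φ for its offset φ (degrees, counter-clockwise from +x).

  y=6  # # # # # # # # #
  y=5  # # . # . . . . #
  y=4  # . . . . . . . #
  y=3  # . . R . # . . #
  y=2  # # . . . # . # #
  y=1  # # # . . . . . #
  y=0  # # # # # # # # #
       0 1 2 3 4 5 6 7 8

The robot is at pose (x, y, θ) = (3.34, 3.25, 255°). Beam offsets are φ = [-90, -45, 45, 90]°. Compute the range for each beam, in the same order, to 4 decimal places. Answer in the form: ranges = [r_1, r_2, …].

ranges = [2.4225, 1.5473, 2.5981, 1.7186]

beam 1: φ=-90°, α=165°
  direction (-0.9659, 0.2588); cell (3,3); t to first gridline: x 0.3520, y 2.8978 (then +1.0353 / +3.8637)
    (2,3) via x @ 0.3520
    (1,3) via x @ 1.3873
    (0,3) via x @ 2.4225  # hit
  → r_1 = 2.4225
beam 2: φ=-45°, α=210°
  direction (-0.8660, -0.5000); cell (3,3); t to first gridline: x 0.3926, y 0.5000 (then +1.1547 / +2.0000)
    (2,3) via x @ 0.3926
    (2,2) via y @ 0.5000
    (1,2) via x @ 1.5473  # hit
  → r_2 = 1.5473
beam 3: φ=45°, α=300°
  direction (0.5000, -0.8660); cell (3,3); t to first gridline: x 1.3200, y 0.2887 (then +2.0000 / +1.1547)
    (3,2) via y @ 0.2887
    (4,2) via x @ 1.3200
    (4,1) via y @ 1.4434
    (4,0) via y @ 2.5981  # hit
  → r_3 = 2.5981
beam 4: φ=90°, α=345°
  direction (0.9659, -0.2588); cell (3,3); t to first gridline: x 0.6833, y 0.9659 (then +1.0353 / +3.8637)
    (4,3) via x @ 0.6833
    (4,2) via y @ 0.9659
    (5,2) via x @ 1.7186  # hit
  → r_4 = 1.7186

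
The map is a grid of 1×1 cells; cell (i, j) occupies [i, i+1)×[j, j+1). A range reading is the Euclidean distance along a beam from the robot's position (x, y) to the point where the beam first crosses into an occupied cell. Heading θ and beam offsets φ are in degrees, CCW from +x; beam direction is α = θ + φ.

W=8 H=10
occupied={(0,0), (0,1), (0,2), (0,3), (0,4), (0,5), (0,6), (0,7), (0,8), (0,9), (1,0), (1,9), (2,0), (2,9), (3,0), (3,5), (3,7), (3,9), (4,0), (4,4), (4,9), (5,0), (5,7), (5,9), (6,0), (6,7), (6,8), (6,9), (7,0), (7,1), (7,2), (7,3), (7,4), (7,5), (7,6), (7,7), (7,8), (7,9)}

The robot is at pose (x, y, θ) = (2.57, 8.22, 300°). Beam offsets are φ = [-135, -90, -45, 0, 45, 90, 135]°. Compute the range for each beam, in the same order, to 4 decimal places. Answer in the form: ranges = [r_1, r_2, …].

ranges = [1.6254, 1.8129, 6.0660, 0.8600, 0.8500, 1.5600, 0.8075]

beam 1: φ=-135°, α=165°
  d=(-0.9659,0.2588)  start (2,8)  tX=0.5901 tY=3.0137  stride 1/|dx|=1.0353 1/|dy|=3.8637
    cross x-line → (1,8), t=0.5901
    cross x-line → (0,8), t=1.6254 (wall)
  → r_1 = 1.6254
beam 2: φ=-90°, α=210°
  d=(-0.8660,-0.5000)  start (2,8)  tX=0.6582 tY=0.4400  stride 1/|dx|=1.1547 1/|dy|=2.0000
    cross y-line → (2,7), t=0.4400
    cross x-line → (1,7), t=0.6582
    cross x-line → (0,7), t=1.8129 (wall)
  → r_2 = 1.8129
beam 3: φ=-45°, α=255°
  d=(-0.2588,-0.9659)  start (2,8)  tX=2.2023 tY=0.2278  stride 1/|dx|=3.8637 1/|dy|=1.0353
    cross y-line → (2,7), t=0.2278
    cross y-line → (2,6), t=1.2630
    cross x-line → (1,6), t=2.2023
    cross y-line → (1,5), t=2.2983
    cross y-line → (1,4), t=3.3336
    cross y-line → (1,3), t=4.3689
    cross y-line → (1,2), t=5.4041
    cross x-line → (0,2), t=6.0660 (wall)
  → r_3 = 6.0660
beam 4: φ=0°, α=300°
  d=(0.5000,-0.8660)  start (2,8)  tX=0.8600 tY=0.2540  stride 1/|dx|=2.0000 1/|dy|=1.1547
    cross y-line → (2,7), t=0.2540
    cross x-line → (3,7), t=0.8600 (wall)
  → r_4 = 0.8600
beam 5: φ=45°, α=345°
  d=(0.9659,-0.2588)  start (2,8)  tX=0.4452 tY=0.8500  stride 1/|dx|=1.0353 1/|dy|=3.8637
    cross x-line → (3,8), t=0.4452
    cross y-line → (3,7), t=0.8500 (wall)
  → r_5 = 0.8500
beam 6: φ=90°, α=30°
  d=(0.8660,0.5000)  start (2,8)  tX=0.4965 tY=1.5600  stride 1/|dx|=1.1547 1/|dy|=2.0000
    cross x-line → (3,8), t=0.4965
    cross y-line → (3,9), t=1.5600 (wall)
  → r_6 = 1.5600
beam 7: φ=135°, α=75°
  d=(0.2588,0.9659)  start (2,8)  tX=1.6614 tY=0.8075  stride 1/|dx|=3.8637 1/|dy|=1.0353
    cross y-line → (2,9), t=0.8075 (wall)
  → r_7 = 0.8075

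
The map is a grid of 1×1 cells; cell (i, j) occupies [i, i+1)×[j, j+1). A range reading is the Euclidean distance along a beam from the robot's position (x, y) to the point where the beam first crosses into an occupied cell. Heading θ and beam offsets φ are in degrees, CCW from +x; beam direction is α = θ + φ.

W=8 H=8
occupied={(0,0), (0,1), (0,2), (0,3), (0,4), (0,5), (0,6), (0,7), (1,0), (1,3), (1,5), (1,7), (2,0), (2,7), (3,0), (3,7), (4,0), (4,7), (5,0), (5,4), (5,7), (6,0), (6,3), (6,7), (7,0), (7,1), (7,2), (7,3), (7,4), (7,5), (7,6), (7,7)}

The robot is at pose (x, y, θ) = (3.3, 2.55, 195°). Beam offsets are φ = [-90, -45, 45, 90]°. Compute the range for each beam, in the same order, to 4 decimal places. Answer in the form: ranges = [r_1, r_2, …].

beam 1: φ=-90°, α=105°
  direction (-0.2588, 0.9659); cell (3,2); t to first gridline: x 1.1591, y 0.4659 (then +3.8637 / +1.0353)
    (3,3) via y @ 0.4659
    (2,3) via x @ 1.1591
    (2,4) via y @ 1.5012
    (2,5) via y @ 2.5364
    (2,6) via y @ 3.5717
    (2,7) via y @ 4.6070  # hit
  → r_1 = 4.6070
beam 2: φ=-45°, α=150°
  direction (-0.8660, 0.5000); cell (3,2); t to first gridline: x 0.3464, y 0.9000 (then +1.1547 / +2.0000)
    (2,2) via x @ 0.3464
    (2,3) via y @ 0.9000
    (1,3) via x @ 1.5011  # hit
  → r_2 = 1.5011
beam 3: φ=45°, α=240°
  direction (-0.5000, -0.8660); cell (3,2); t to first gridline: x 0.6000, y 0.6351 (then +2.0000 / +1.1547)
    (2,2) via x @ 0.6000
    (2,1) via y @ 0.6351
    (2,0) via y @ 1.7898  # hit
  → r_3 = 1.7898
beam 4: φ=90°, α=285°
  direction (0.2588, -0.9659); cell (3,2); t to first gridline: x 2.7046, y 0.5694 (then +3.8637 / +1.0353)
    (3,1) via y @ 0.5694
    (3,0) via y @ 1.6047  # hit
  → r_4 = 1.6047

ranges = [4.6070, 1.5011, 1.7898, 1.6047]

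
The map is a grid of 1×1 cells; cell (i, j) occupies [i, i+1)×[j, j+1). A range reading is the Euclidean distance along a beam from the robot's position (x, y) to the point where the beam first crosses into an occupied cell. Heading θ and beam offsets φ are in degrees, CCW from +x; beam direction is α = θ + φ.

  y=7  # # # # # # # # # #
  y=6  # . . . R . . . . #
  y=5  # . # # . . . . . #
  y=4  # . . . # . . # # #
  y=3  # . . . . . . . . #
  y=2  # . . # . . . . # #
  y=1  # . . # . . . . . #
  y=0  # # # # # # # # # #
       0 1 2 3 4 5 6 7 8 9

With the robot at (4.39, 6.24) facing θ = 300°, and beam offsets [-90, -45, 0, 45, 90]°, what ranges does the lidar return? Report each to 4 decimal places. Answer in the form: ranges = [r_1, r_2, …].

beam 1: φ=-90°, α=210°
  d=(-0.8660,-0.5000)  start (4,6)  tX=0.4503 tY=0.4800  stride 1/|dx|=1.1547 1/|dy|=2.0000
    cross x-line → (3,6), t=0.4503
    cross y-line → (3,5), t=0.4800 (wall)
  → r_1 = 0.4800
beam 2: φ=-45°, α=255°
  d=(-0.2588,-0.9659)  start (4,6)  tX=1.5068 tY=0.2485  stride 1/|dx|=3.8637 1/|dy|=1.0353
    cross y-line → (4,5), t=0.2485
    cross y-line → (4,4), t=1.2837 (wall)
  → r_2 = 1.2837
beam 3: φ=0°, α=300°
  d=(0.5000,-0.8660)  start (4,6)  tX=1.2200 tY=0.2771  stride 1/|dx|=2.0000 1/|dy|=1.1547
    cross y-line → (4,5), t=0.2771
    cross x-line → (5,5), t=1.2200
    cross y-line → (5,4), t=1.4318
    cross y-line → (5,3), t=2.5865
    cross x-line → (6,3), t=3.2200
    cross y-line → (6,2), t=3.7412
    cross y-line → (6,1), t=4.8959
    cross x-line → (7,1), t=5.2200
    cross y-line → (7,0), t=6.0506 (wall)
  → r_3 = 6.0506
beam 4: φ=45°, α=345°
  d=(0.9659,-0.2588)  start (4,6)  tX=0.6315 tY=0.9273  stride 1/|dx|=1.0353 1/|dy|=3.8637
    cross x-line → (5,6), t=0.6315
    cross y-line → (5,5), t=0.9273
    cross x-line → (6,5), t=1.6668
    cross x-line → (7,5), t=2.7021
    cross x-line → (8,5), t=3.7373
    cross x-line → (9,5), t=4.7726 (wall)
  → r_4 = 4.7726
beam 5: φ=90°, α=30°
  d=(0.8660,0.5000)  start (4,6)  tX=0.7044 tY=1.5200  stride 1/|dx|=1.1547 1/|dy|=2.0000
    cross x-line → (5,6), t=0.7044
    cross y-line → (5,7), t=1.5200 (wall)
  → r_5 = 1.5200

ranges = [0.4800, 1.2837, 6.0506, 4.7726, 1.5200]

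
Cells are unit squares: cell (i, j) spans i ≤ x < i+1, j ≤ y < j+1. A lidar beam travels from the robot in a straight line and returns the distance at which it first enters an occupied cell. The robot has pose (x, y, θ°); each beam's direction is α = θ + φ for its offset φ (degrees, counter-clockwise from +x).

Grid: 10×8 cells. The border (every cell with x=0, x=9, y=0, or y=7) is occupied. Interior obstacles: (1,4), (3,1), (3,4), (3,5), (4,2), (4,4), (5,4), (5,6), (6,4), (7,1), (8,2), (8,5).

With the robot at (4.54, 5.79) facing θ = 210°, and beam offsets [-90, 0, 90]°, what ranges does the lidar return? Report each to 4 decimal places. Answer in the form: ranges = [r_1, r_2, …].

ranges = [1.3972, 0.6235, 0.9122]

beam 1: φ=-90°, α=120°
  dir = (cos 120°, sin 120°) = (-0.5000, 0.8660); from cell (4,5)
  next x-line at t=1.0800, next y-line at t=0.2425; Δt_x=2.0000, Δt_y=1.1547
    y: enter (4,6) at t=0.2425
    x: enter (3,6) at t=1.0800
    y: enter (3,7) at t=1.3972 ← occupied
  → r_1 = 1.3972
beam 2: φ=0°, α=210°
  dir = (cos 210°, sin 210°) = (-0.8660, -0.5000); from cell (4,5)
  next x-line at t=0.6235, next y-line at t=1.5800; Δt_x=1.1547, Δt_y=2.0000
    x: enter (3,5) at t=0.6235 ← occupied
  → r_2 = 0.6235
beam 3: φ=90°, α=300°
  dir = (cos 300°, sin 300°) = (0.5000, -0.8660); from cell (4,5)
  next x-line at t=0.9200, next y-line at t=0.9122; Δt_x=2.0000, Δt_y=1.1547
    y: enter (4,4) at t=0.9122 ← occupied
  → r_3 = 0.9122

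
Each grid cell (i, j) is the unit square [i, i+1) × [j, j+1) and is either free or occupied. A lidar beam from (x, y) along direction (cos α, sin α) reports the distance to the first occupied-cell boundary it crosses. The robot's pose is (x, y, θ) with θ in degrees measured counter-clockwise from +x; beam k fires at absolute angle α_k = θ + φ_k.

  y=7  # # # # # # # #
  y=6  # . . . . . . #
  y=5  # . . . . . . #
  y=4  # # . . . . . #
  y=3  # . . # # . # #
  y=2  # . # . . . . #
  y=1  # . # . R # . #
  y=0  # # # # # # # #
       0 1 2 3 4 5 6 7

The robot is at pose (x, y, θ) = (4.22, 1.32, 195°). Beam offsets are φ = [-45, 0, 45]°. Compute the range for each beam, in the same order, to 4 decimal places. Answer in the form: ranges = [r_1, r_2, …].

beam 1: φ=-45°, α=150°
  direction (-0.8660, 0.5000); cell (4,1); t to first gridline: x 0.2540, y 1.3600 (then +1.1547 / +2.0000)
    (3,1) via x @ 0.2540
    (3,2) via y @ 1.3600
    (2,2) via x @ 1.4087  # hit
  → r_1 = 1.4087
beam 2: φ=0°, α=195°
  direction (-0.9659, -0.2588); cell (4,1); t to first gridline: x 0.2278, y 1.2364 (then +1.0353 / +3.8637)
    (3,1) via x @ 0.2278
    (3,0) via y @ 1.2364  # hit
  → r_2 = 1.2364
beam 3: φ=45°, α=240°
  direction (-0.5000, -0.8660); cell (4,1); t to first gridline: x 0.4400, y 0.3695 (then +2.0000 / +1.1547)
    (4,0) via y @ 0.3695  # hit
  → r_3 = 0.3695

ranges = [1.4087, 1.2364, 0.3695]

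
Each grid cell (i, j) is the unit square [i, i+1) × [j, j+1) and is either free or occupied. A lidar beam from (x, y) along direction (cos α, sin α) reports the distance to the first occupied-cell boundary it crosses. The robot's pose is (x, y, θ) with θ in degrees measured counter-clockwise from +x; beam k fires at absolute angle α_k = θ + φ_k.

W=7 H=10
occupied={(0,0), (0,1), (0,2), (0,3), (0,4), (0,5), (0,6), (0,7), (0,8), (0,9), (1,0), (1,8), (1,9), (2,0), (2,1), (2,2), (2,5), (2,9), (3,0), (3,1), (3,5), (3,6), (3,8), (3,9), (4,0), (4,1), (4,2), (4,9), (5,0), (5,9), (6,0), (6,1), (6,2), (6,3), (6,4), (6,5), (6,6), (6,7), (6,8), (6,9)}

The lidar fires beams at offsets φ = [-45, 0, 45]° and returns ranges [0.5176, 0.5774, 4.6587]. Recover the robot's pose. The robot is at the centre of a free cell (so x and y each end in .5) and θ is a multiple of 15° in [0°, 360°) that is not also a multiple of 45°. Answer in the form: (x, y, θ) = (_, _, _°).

(x, y, θ) = (4.5, 6.5, 210°)

Candidates: 30 free-cell centres × 16 headings = 480 poses. Raycast each; keep the one whose scan matches to 4 dp.
  (5.5, 2.5, 255°): beam 1 = 0.5774 ≠ 0.5176 ✗
  (4.5, 3.5, 165°): beam 1 = 1.7321 ≠ 0.5176 ✗
  (1.5, 1.5, 255°): beam 1 = 0.5774 ≠ 0.5176 ✗
  (3.5, 4.5, 330°): beam 1 = 1.9319 ≠ 0.5176 ✗
  (2.5, 4.5, 345°): beam 1 = 2.8868 ≠ 0.5176 ✗
  …
  (4.5, 6.5, 210°): r_1=0.5176, r_2=0.5774, r_3=4.6587 — all match ✓
Unique over the lattice → pose = (4.5, 6.5, 210°).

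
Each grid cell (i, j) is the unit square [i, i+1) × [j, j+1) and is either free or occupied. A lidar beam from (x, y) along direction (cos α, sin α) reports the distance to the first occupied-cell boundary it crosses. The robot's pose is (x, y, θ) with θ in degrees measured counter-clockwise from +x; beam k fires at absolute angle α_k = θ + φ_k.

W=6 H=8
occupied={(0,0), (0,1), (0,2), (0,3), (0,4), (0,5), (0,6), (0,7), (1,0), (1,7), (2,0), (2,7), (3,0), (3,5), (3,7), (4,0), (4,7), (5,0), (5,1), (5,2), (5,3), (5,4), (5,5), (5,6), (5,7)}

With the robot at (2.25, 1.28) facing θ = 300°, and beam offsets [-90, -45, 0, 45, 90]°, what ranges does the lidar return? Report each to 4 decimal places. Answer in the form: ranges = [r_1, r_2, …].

ranges = [0.5600, 0.2899, 0.3233, 1.0818, 3.1754]

beam 1: φ=-90°, α=210°
  direction (-0.8660, -0.5000); cell (2,1); t to first gridline: x 0.2887, y 0.5600 (then +1.1547 / +2.0000)
    (1,1) via x @ 0.2887
    (1,0) via y @ 0.5600  # hit
  → r_1 = 0.5600
beam 2: φ=-45°, α=255°
  direction (-0.2588, -0.9659); cell (2,1); t to first gridline: x 0.9659, y 0.2899 (then +3.8637 / +1.0353)
    (2,0) via y @ 0.2899  # hit
  → r_2 = 0.2899
beam 3: φ=0°, α=300°
  direction (0.5000, -0.8660); cell (2,1); t to first gridline: x 1.5000, y 0.3233 (then +2.0000 / +1.1547)
    (2,0) via y @ 0.3233  # hit
  → r_3 = 0.3233
beam 4: φ=45°, α=345°
  direction (0.9659, -0.2588); cell (2,1); t to first gridline: x 0.7765, y 1.0818 (then +1.0353 / +3.8637)
    (3,1) via x @ 0.7765
    (3,0) via y @ 1.0818  # hit
  → r_4 = 1.0818
beam 5: φ=90°, α=30°
  direction (0.8660, 0.5000); cell (2,1); t to first gridline: x 0.8660, y 1.4400 (then +1.1547 / +2.0000)
    (3,1) via x @ 0.8660
    (3,2) via y @ 1.4400
    (4,2) via x @ 2.0207
    (5,2) via x @ 3.1754  # hit
  → r_5 = 3.1754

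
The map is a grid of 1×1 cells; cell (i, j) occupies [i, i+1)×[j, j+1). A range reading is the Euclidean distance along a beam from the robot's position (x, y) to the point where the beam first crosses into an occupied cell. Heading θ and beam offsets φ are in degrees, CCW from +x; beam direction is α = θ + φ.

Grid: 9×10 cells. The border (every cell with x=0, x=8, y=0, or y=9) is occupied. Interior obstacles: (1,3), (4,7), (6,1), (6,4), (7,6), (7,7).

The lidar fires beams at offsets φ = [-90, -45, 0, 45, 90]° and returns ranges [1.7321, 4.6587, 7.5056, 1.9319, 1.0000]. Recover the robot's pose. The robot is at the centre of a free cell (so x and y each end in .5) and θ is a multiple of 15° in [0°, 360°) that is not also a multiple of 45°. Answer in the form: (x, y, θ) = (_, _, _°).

Enumerate (i+0.5, j+0.5, θ) over the 50 free cells and 16 admissible headings. For each, cast all 5 beams and compare to the given ranges.
  (2.5, 6.5, 255°): beam 1 = 1.5529 ≠ 1.7321 ✗
  (4.5, 2.5, 150°): beam 1 = 5.0000 ≠ 1.7321 ✗
  (5.5, 8.5, 255°): beam 1 = 1.9319 ≠ 1.7321 ✗
  (1.5, 2.5, 75°): beam 1 = 4.6587 ≠ 1.7321 ✗
  …
  (2.5, 8.5, 300°): r_1=1.7321, r_2=4.6587, r_3=7.5056, r_4=1.9319, r_5=1.0000 — all match ✓
No second candidate reproduces the full scan.

(x, y, θ) = (2.5, 8.5, 300°)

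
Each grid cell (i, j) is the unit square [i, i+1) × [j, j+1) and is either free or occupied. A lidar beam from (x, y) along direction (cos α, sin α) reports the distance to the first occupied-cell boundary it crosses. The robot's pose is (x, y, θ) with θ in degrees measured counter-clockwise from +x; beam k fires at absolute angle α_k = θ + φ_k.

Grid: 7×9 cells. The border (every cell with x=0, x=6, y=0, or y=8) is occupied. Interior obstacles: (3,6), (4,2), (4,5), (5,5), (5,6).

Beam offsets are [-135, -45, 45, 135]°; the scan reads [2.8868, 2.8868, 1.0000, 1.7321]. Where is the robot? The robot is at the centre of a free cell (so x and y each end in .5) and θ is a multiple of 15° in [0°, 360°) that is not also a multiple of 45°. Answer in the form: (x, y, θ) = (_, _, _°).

Candidates: 30 free-cell centres × 16 headings = 480 poses. Raycast each; keep the one whose scan matches to 4 dp.
  (1.5, 1.5, 75°): beam 1 = 0.5774 ≠ 2.8868 ✗
  (5.5, 7.5, 240°): beam 1 = 0.5176 ≠ 2.8868 ✗
  (2.5, 6.5, 120°): beam 1 = 0.5176 ≠ 2.8868 ✗
  (2.5, 2.5, 255°): beam 1 = 3.0000 ≠ 2.8868 ✗
  …
  (3.5, 3.5, 285°): r_1=2.8868, r_2=2.8868, r_3=1.0000, r_4=1.7321 — all match ✓
No second candidate reproduces the full scan.

(x, y, θ) = (3.5, 3.5, 285°)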